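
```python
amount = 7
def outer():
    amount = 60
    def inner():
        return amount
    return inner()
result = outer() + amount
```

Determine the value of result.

Step 1: Global amount = 7. outer() shadows with amount = 60.
Step 2: inner() returns enclosing amount = 60. outer() = 60.
Step 3: result = 60 + global amount (7) = 67

The answer is 67.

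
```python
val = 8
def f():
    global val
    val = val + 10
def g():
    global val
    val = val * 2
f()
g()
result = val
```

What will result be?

Step 1: val = 8.
Step 2: f() adds 10: val = 8 + 10 = 18.
Step 3: g() doubles: val = 18 * 2 = 36.
Step 4: result = 36

The answer is 36.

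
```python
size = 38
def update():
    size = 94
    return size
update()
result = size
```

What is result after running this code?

Step 1: size = 38 globally.
Step 2: update() creates a LOCAL size = 94 (no global keyword!).
Step 3: The global size is unchanged. result = 38

The answer is 38.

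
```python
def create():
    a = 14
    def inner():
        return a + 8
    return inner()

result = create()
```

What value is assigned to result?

Step 1: create() defines a = 14.
Step 2: inner() reads a = 14 from enclosing scope, returns 14 + 8 = 22.
Step 3: result = 22

The answer is 22.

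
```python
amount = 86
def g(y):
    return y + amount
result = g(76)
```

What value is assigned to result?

Step 1: amount = 86 is defined globally.
Step 2: g(76) uses parameter y = 76 and looks up amount from global scope = 86.
Step 3: result = 76 + 86 = 162

The answer is 162.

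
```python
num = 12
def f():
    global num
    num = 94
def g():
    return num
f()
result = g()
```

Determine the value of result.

Step 1: num = 12.
Step 2: f() sets global num = 94.
Step 3: g() reads global num = 94. result = 94

The answer is 94.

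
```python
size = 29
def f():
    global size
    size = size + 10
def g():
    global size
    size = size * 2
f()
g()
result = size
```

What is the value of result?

Step 1: size = 29.
Step 2: f() adds 10: size = 29 + 10 = 39.
Step 3: g() doubles: size = 39 * 2 = 78.
Step 4: result = 78

The answer is 78.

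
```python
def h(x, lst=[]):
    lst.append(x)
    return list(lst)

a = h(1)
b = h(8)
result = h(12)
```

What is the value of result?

Step 1: Default list is shared. list() creates copies for return values.
Step 2: Internal list grows: [1] -> [1, 8] -> [1, 8, 12].
Step 3: result = [1, 8, 12]

The answer is [1, 8, 12].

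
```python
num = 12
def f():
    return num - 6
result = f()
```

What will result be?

Step 1: num = 12 is defined globally.
Step 2: f() looks up num from global scope = 12, then computes 12 - 6 = 6.
Step 3: result = 6

The answer is 6.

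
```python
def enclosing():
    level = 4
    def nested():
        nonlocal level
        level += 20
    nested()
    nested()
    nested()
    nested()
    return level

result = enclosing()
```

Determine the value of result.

Step 1: level starts at 4.
Step 2: nested() is called 4 times, each adding 20.
Step 3: level = 4 + 20 * 4 = 84

The answer is 84.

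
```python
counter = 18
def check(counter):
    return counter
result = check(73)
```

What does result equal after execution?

Step 1: Global counter = 18.
Step 2: check(73) takes parameter counter = 73, which shadows the global.
Step 3: result = 73

The answer is 73.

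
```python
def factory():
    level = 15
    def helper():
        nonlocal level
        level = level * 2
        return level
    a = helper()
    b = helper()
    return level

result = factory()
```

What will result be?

Step 1: level starts at 15.
Step 2: First helper(): level = 15 * 2 = 30.
Step 3: Second helper(): level = 30 * 2 = 60.
Step 4: result = 60

The answer is 60.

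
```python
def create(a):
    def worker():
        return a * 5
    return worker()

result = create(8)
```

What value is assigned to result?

Step 1: create(8) binds parameter a = 8.
Step 2: worker() accesses a = 8 from enclosing scope.
Step 3: result = 8 * 5 = 40

The answer is 40.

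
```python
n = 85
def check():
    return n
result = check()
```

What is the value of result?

Step 1: n = 85 is defined in the global scope.
Step 2: check() looks up n. No local n exists, so Python checks the global scope via LEGB rule and finds n = 85.
Step 3: result = 85

The answer is 85.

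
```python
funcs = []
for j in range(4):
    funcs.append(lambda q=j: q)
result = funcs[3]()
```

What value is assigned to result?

Step 1: Default argument q=j captures j's value at each iteration.
Step 2: funcs[3] captured q = 3 when j was 3.
Step 3: result = 3

The answer is 3.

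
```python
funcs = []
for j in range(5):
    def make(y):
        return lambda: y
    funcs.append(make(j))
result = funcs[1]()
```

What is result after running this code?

Step 1: make(j) creates a new scope capturing y = j at call time.
Step 2: funcs[1] = make(1), so its lambda captures y = 1.
Step 3: result = 1 (closure factory fixes late binding)

The answer is 1.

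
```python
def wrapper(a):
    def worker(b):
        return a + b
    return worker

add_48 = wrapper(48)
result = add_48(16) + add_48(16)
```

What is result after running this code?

Step 1: add_48 captures a = 48.
Step 2: add_48(16) = 48 + 16 = 64, called twice.
Step 3: result = 64 + 64 = 128

The answer is 128.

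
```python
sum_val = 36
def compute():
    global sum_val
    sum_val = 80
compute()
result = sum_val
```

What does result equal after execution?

Step 1: sum_val = 36 globally.
Step 2: compute() declares global sum_val and sets it to 80.
Step 3: After compute(), global sum_val = 80. result = 80

The answer is 80.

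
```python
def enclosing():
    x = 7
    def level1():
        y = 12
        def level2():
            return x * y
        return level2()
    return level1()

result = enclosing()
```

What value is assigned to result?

Step 1: x = 7 in enclosing. y = 12 in level1.
Step 2: level2() reads x = 7 and y = 12 from enclosing scopes.
Step 3: result = 7 * 12 = 84

The answer is 84.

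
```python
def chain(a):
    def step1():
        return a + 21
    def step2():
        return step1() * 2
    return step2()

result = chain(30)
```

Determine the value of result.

Step 1: chain(30) captures a = 30.
Step 2: step2() calls step1() which returns 30 + 21 = 51.
Step 3: step2() returns 51 * 2 = 102

The answer is 102.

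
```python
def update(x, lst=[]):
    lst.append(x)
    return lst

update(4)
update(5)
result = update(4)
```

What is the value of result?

Step 1: Mutable default argument gotcha! The list [] is created once.
Step 2: Each call appends to the SAME list: [4], [4, 5], [4, 5, 4].
Step 3: result = [4, 5, 4]

The answer is [4, 5, 4].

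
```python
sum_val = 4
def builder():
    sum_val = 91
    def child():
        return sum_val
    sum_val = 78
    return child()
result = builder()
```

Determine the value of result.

Step 1: builder() sets sum_val = 91, then later sum_val = 78.
Step 2: child() is called after sum_val is reassigned to 78. Closures capture variables by reference, not by value.
Step 3: result = 78

The answer is 78.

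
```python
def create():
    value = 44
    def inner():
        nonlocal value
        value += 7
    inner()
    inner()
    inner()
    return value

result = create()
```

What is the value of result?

Step 1: value starts at 44.
Step 2: inner() is called 3 times, each adding 7.
Step 3: value = 44 + 7 * 3 = 65

The answer is 65.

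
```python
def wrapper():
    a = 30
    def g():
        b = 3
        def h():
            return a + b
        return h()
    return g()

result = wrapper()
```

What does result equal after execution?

Step 1: wrapper() defines a = 30. g() defines b = 3.
Step 2: h() accesses both from enclosing scopes: a = 30, b = 3.
Step 3: result = 30 + 3 = 33

The answer is 33.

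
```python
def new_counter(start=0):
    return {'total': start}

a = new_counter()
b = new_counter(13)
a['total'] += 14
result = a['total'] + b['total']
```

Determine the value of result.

Step 1: new_counter() returns a new dict each call (immutable default 0).
Step 2: a = {'total': 0}, b = {'total': 13}.
Step 3: a['total'] += 14 = 14. result = 14 + 13 = 27

The answer is 27.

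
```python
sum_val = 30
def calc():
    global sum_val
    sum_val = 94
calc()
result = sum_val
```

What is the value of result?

Step 1: sum_val = 30 globally.
Step 2: calc() declares global sum_val and sets it to 94.
Step 3: After calc(), global sum_val = 94. result = 94

The answer is 94.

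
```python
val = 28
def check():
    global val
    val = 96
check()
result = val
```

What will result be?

Step 1: val = 28 globally.
Step 2: check() declares global val and sets it to 96.
Step 3: After check(), global val = 96. result = 96

The answer is 96.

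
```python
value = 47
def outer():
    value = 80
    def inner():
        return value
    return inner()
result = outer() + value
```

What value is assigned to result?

Step 1: Global value = 47. outer() shadows with value = 80.
Step 2: inner() returns enclosing value = 80. outer() = 80.
Step 3: result = 80 + global value (47) = 127

The answer is 127.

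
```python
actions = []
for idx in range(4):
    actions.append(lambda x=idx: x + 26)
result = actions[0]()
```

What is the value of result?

Step 1: Default argument x=idx captures idx's value at definition time.
Step 2: actions[0] was defined when idx = 0, so x defaults to 0.
Step 3: result = 0 + 26 = 26 (default arg fixes the late binding issue)

The answer is 26.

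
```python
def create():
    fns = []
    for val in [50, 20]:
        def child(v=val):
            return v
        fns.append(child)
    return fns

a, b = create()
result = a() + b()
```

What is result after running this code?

Step 1: Default argument v=val captures val at each iteration.
Step 2: a() returns 50 (captured at first iteration), b() returns 20 (captured at second).
Step 3: result = 50 + 20 = 70

The answer is 70.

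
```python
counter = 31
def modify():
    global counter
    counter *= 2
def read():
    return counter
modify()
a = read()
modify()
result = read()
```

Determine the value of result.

Step 1: counter = 31.
Step 2: First modify(): counter = 31 * 2 = 62.
Step 3: Second modify(): counter = 62 * 2 = 124.
Step 4: read() returns 124

The answer is 124.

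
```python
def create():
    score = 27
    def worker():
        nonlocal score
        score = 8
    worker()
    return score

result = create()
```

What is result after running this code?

Step 1: create() sets score = 27.
Step 2: worker() uses nonlocal to reassign score = 8.
Step 3: result = 8

The answer is 8.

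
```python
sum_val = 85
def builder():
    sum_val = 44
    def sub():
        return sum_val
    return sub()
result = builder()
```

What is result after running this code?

Step 1: sum_val = 85 globally, but builder() defines sum_val = 44 locally.
Step 2: sub() looks up sum_val. Not in local scope, so checks enclosing scope (builder) and finds sum_val = 44.
Step 3: result = 44

The answer is 44.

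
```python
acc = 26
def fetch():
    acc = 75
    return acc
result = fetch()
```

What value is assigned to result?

Step 1: Global acc = 26.
Step 2: fetch() creates local acc = 75, shadowing the global.
Step 3: Returns local acc = 75. result = 75

The answer is 75.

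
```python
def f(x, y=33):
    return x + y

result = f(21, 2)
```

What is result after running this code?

Step 1: f(21, 2) overrides default y with 2.
Step 2: Returns 21 + 2 = 23.
Step 3: result = 23

The answer is 23.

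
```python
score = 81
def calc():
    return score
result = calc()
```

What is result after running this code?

Step 1: score = 81 is defined in the global scope.
Step 2: calc() looks up score. No local score exists, so Python checks the global scope via LEGB rule and finds score = 81.
Step 3: result = 81

The answer is 81.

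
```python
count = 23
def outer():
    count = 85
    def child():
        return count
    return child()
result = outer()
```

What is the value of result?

Step 1: count = 23 globally, but outer() defines count = 85 locally.
Step 2: child() looks up count. Not in local scope, so checks enclosing scope (outer) and finds count = 85.
Step 3: result = 85

The answer is 85.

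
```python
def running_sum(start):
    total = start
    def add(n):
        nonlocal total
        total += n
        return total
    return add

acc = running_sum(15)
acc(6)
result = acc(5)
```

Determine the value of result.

Step 1: running_sum(15) creates closure with total = 15.
Step 2: First acc(6): total = 15 + 6 = 21.
Step 3: Second acc(5): total = 21 + 5 = 26. result = 26

The answer is 26.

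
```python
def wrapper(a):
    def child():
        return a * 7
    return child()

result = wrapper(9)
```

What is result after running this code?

Step 1: wrapper(9) binds parameter a = 9.
Step 2: child() accesses a = 9 from enclosing scope.
Step 3: result = 9 * 7 = 63

The answer is 63.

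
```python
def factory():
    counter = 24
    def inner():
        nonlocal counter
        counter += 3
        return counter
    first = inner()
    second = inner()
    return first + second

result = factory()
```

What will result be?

Step 1: counter starts at 24.
Step 2: First call: counter = 24 + 3 = 27, returns 27.
Step 3: Second call: counter = 27 + 3 = 30, returns 30.
Step 4: result = 27 + 30 = 57

The answer is 57.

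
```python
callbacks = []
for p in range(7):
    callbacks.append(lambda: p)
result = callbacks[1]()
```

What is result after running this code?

Step 1: The loop creates 7 lambdas, all referencing the same variable p.
Step 2: After the loop, p = 6 (final value).
Step 3: callbacks[1]() looks up p at call time and finds 6. This is the late binding gotcha. result = 6

The answer is 6.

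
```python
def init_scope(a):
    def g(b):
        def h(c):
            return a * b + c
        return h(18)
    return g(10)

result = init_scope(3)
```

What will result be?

Step 1: a = 3, b = 10, c = 18.
Step 2: h() computes a * b + c = 3 * 10 + 18 = 48.
Step 3: result = 48

The answer is 48.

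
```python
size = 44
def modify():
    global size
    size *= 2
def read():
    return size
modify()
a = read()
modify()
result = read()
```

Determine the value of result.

Step 1: size = 44.
Step 2: First modify(): size = 44 * 2 = 88.
Step 3: Second modify(): size = 88 * 2 = 176.
Step 4: read() returns 176

The answer is 176.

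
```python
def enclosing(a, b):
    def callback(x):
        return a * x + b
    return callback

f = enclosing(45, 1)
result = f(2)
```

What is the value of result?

Step 1: enclosing(45, 1) captures a = 45, b = 1.
Step 2: f(2) computes 45 * 2 + 1 = 91.
Step 3: result = 91

The answer is 91.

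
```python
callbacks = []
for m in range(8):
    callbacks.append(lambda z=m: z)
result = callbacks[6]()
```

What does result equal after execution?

Step 1: Default argument z=m captures m's value at each iteration.
Step 2: callbacks[6] captured z = 6 when m was 6.
Step 3: result = 6

The answer is 6.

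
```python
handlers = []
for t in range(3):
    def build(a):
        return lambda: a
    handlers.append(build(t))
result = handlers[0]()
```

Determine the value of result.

Step 1: build(t) creates a new scope capturing a = t at call time.
Step 2: handlers[0] = build(0), so its lambda captures a = 0.
Step 3: result = 0 (closure factory fixes late binding)

The answer is 0.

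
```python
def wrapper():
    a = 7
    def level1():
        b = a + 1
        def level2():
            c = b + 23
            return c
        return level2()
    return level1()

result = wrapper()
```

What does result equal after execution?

Step 1: a = 7. b = a + 1 = 8.
Step 2: c = b + 23 = 8 + 23 = 31.
Step 3: result = 31

The answer is 31.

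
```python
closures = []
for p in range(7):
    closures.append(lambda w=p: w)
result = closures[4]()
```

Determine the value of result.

Step 1: Default argument w=p captures p's value at each iteration.
Step 2: closures[4] captured w = 4 when p was 4.
Step 3: result = 4

The answer is 4.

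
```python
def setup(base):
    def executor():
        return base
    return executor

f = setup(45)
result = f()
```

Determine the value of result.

Step 1: setup(45) creates closure capturing base = 45.
Step 2: f() returns the captured base = 45.
Step 3: result = 45

The answer is 45.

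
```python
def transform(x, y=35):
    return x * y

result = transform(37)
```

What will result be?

Step 1: transform(37) uses default y = 35.
Step 2: Returns 37 * 35 = 1295.
Step 3: result = 1295

The answer is 1295.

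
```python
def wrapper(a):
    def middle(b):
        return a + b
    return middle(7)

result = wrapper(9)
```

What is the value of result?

Step 1: wrapper(9) passes a = 9.
Step 2: middle(7) has b = 7, reads a = 9 from enclosing.
Step 3: result = 9 + 7 = 16

The answer is 16.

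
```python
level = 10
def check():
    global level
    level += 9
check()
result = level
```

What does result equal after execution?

Step 1: level = 10 globally.
Step 2: check() modifies global level: level += 9 = 19.
Step 3: result = 19

The answer is 19.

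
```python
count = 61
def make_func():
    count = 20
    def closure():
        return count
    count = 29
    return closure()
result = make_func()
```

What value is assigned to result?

Step 1: make_func() sets count = 20, then later count = 29.
Step 2: closure() is called after count is reassigned to 29. Closures capture variables by reference, not by value.
Step 3: result = 29

The answer is 29.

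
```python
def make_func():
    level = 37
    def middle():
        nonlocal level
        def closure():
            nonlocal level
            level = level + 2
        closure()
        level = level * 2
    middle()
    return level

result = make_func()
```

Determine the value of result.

Step 1: level = 37.
Step 2: closure() adds 2: level = 37 + 2 = 39.
Step 3: middle() doubles: level = 39 * 2 = 78.
Step 4: result = 78

The answer is 78.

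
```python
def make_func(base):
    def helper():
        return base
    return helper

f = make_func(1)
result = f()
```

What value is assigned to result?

Step 1: make_func(1) creates closure capturing base = 1.
Step 2: f() returns the captured base = 1.
Step 3: result = 1

The answer is 1.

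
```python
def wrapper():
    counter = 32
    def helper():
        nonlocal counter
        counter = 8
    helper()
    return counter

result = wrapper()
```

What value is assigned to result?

Step 1: wrapper() sets counter = 32.
Step 2: helper() uses nonlocal to reassign counter = 8.
Step 3: result = 8

The answer is 8.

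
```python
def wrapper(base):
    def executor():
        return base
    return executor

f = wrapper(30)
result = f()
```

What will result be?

Step 1: wrapper(30) creates closure capturing base = 30.
Step 2: f() returns the captured base = 30.
Step 3: result = 30

The answer is 30.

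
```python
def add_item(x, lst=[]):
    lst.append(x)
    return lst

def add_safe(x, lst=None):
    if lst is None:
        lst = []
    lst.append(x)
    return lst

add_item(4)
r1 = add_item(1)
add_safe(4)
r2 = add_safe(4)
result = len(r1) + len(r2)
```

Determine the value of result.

Step 1: add_item shares mutable default: after 2 calls, lst = [4, 1], len = 2.
Step 2: add_safe creates fresh list each time: r2 = [4], len = 1.
Step 3: result = 2 + 1 = 3

The answer is 3.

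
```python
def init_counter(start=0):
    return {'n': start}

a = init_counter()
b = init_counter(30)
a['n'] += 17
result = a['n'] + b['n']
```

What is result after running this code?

Step 1: init_counter() returns a new dict each call (immutable default 0).
Step 2: a = {'n': 0}, b = {'n': 30}.
Step 3: a['n'] += 17 = 17. result = 17 + 30 = 47

The answer is 47.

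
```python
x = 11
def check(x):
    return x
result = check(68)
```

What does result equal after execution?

Step 1: Global x = 11.
Step 2: check(68) takes parameter x = 68, which shadows the global.
Step 3: result = 68

The answer is 68.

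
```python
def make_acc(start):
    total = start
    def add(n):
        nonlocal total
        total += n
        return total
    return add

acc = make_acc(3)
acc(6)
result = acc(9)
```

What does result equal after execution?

Step 1: make_acc(3) creates closure with total = 3.
Step 2: First acc(6): total = 3 + 6 = 9.
Step 3: Second acc(9): total = 9 + 9 = 18. result = 18

The answer is 18.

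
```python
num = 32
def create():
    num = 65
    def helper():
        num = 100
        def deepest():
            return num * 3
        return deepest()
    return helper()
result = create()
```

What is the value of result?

Step 1: deepest() looks up num through LEGB: not local, finds num = 100 in enclosing helper().
Step 2: Returns 100 * 3 = 300.
Step 3: result = 300

The answer is 300.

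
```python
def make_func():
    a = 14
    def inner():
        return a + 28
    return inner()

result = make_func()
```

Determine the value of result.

Step 1: make_func() defines a = 14.
Step 2: inner() reads a = 14 from enclosing scope, returns 14 + 28 = 42.
Step 3: result = 42

The answer is 42.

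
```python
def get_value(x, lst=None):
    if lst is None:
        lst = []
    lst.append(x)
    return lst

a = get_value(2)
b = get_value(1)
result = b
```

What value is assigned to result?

Step 1: None default with guard creates a NEW list each call.
Step 2: a = [2] (fresh list). b = [1] (another fresh list).
Step 3: result = [1] (this is the fix for mutable default)

The answer is [1].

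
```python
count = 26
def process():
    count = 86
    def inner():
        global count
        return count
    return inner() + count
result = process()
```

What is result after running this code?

Step 1: Global count = 26. process() shadows with local count = 86.
Step 2: inner() uses global keyword, so inner() returns global count = 26.
Step 3: process() returns 26 + 86 = 112

The answer is 112.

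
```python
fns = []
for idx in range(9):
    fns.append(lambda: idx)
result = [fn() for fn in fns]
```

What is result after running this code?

Step 1: All 9 lambdas share the same variable idx.
Step 2: After the loop, idx = 8.
Step 3: Each call returns 8. result = [8, 8, 8, 8, 8, 8, 8, 8, 8]

The answer is [8, 8, 8, 8, 8, 8, 8, 8, 8].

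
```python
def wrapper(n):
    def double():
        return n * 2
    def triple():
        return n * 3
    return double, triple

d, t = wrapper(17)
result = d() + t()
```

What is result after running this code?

Step 1: Both closures capture the same n = 17.
Step 2: d() = 17 * 2 = 34, t() = 17 * 3 = 51.
Step 3: result = 34 + 51 = 85

The answer is 85.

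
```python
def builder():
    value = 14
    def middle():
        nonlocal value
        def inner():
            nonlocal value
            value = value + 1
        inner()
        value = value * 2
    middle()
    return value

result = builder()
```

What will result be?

Step 1: value = 14.
Step 2: inner() adds 1: value = 14 + 1 = 15.
Step 3: middle() doubles: value = 15 * 2 = 30.
Step 4: result = 30

The answer is 30.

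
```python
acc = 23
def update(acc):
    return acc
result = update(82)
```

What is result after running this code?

Step 1: Global acc = 23.
Step 2: update(82) takes parameter acc = 82, which shadows the global.
Step 3: result = 82

The answer is 82.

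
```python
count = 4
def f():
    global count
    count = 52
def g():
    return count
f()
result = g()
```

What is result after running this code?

Step 1: count = 4.
Step 2: f() sets global count = 52.
Step 3: g() reads global count = 52. result = 52

The answer is 52.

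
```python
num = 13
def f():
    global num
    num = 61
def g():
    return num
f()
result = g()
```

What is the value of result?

Step 1: num = 13.
Step 2: f() sets global num = 61.
Step 3: g() reads global num = 61. result = 61

The answer is 61.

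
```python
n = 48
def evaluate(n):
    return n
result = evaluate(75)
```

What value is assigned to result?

Step 1: Global n = 48.
Step 2: evaluate(75) takes parameter n = 75, which shadows the global.
Step 3: result = 75

The answer is 75.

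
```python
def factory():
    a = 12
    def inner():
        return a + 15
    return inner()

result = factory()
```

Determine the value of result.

Step 1: factory() defines a = 12.
Step 2: inner() reads a = 12 from enclosing scope, returns 12 + 15 = 27.
Step 3: result = 27

The answer is 27.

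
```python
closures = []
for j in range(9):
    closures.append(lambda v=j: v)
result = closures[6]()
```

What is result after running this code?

Step 1: Default argument v=j captures j's value at each iteration.
Step 2: closures[6] captured v = 6 when j was 6.
Step 3: result = 6

The answer is 6.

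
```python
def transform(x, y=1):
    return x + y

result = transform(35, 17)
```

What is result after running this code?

Step 1: transform(35, 17) overrides default y with 17.
Step 2: Returns 35 + 17 = 52.
Step 3: result = 52

The answer is 52.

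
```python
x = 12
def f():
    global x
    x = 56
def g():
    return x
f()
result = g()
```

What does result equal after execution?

Step 1: x = 12.
Step 2: f() sets global x = 56.
Step 3: g() reads global x = 56. result = 56

The answer is 56.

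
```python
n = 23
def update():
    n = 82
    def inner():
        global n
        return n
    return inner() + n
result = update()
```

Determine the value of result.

Step 1: Global n = 23. update() shadows with local n = 82.
Step 2: inner() uses global keyword, so inner() returns global n = 23.
Step 3: update() returns 23 + 82 = 105

The answer is 105.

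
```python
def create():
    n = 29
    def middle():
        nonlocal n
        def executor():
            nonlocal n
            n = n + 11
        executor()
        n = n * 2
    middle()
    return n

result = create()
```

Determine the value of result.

Step 1: n = 29.
Step 2: executor() adds 11: n = 29 + 11 = 40.
Step 3: middle() doubles: n = 40 * 2 = 80.
Step 4: result = 80

The answer is 80.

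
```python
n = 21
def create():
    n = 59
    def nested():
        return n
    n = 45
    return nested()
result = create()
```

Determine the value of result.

Step 1: create() sets n = 59, then later n = 45.
Step 2: nested() is called after n is reassigned to 45. Closures capture variables by reference, not by value.
Step 3: result = 45

The answer is 45.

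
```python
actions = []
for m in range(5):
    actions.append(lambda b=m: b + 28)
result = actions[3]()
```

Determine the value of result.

Step 1: Default argument b=m captures m's value at definition time.
Step 2: actions[3] was defined when m = 3, so b defaults to 3.
Step 3: result = 3 + 28 = 31 (default arg fixes the late binding issue)

The answer is 31.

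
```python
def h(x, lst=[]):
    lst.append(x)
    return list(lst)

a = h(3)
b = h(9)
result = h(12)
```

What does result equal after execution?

Step 1: Default list is shared. list() creates copies for return values.
Step 2: Internal list grows: [3] -> [3, 9] -> [3, 9, 12].
Step 3: result = [3, 9, 12]

The answer is [3, 9, 12].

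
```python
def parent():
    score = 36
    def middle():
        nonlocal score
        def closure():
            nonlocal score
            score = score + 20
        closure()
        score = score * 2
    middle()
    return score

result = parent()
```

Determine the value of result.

Step 1: score = 36.
Step 2: closure() adds 20: score = 36 + 20 = 56.
Step 3: middle() doubles: score = 56 * 2 = 112.
Step 4: result = 112

The answer is 112.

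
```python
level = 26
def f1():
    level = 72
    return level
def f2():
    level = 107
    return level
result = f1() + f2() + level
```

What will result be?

Step 1: Each function shadows global level with its own local.
Step 2: f1() returns 72, f2() returns 107.
Step 3: Global level = 26 is unchanged. result = 72 + 107 + 26 = 205

The answer is 205.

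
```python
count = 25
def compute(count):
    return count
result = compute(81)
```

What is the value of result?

Step 1: Global count = 25.
Step 2: compute(81) takes parameter count = 81, which shadows the global.
Step 3: result = 81

The answer is 81.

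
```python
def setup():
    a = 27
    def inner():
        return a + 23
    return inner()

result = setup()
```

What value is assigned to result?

Step 1: setup() defines a = 27.
Step 2: inner() reads a = 27 from enclosing scope, returns 27 + 23 = 50.
Step 3: result = 50

The answer is 50.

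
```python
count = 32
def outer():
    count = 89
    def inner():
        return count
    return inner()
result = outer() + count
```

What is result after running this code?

Step 1: Global count = 32. outer() shadows with count = 89.
Step 2: inner() returns enclosing count = 89. outer() = 89.
Step 3: result = 89 + global count (32) = 121

The answer is 121.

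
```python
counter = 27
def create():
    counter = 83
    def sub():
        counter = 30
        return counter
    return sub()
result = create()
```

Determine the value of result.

Step 1: Three scopes define counter: global (27), create (83), sub (30).
Step 2: sub() has its own local counter = 30, which shadows both enclosing and global.
Step 3: result = 30 (local wins in LEGB)

The answer is 30.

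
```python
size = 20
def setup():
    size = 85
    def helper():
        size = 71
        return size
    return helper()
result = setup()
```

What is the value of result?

Step 1: Three scopes define size: global (20), setup (85), helper (71).
Step 2: helper() has its own local size = 71, which shadows both enclosing and global.
Step 3: result = 71 (local wins in LEGB)

The answer is 71.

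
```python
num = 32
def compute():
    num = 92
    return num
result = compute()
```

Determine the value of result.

Step 1: Global num = 32.
Step 2: compute() creates local num = 92, shadowing the global.
Step 3: Returns local num = 92. result = 92

The answer is 92.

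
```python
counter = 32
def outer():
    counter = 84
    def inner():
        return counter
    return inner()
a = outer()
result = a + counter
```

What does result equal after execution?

Step 1: outer() has local counter = 84. inner() reads from enclosing.
Step 2: outer() returns 84. Global counter = 32 unchanged.
Step 3: result = 84 + 32 = 116

The answer is 116.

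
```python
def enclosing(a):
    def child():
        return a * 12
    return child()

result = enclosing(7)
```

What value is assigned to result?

Step 1: enclosing(7) binds parameter a = 7.
Step 2: child() accesses a = 7 from enclosing scope.
Step 3: result = 7 * 12 = 84

The answer is 84.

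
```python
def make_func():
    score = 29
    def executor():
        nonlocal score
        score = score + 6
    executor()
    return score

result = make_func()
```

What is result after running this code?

Step 1: make_func() sets score = 29.
Step 2: executor() uses nonlocal to modify score in make_func's scope: score = 29 + 6 = 35.
Step 3: make_func() returns the modified score = 35

The answer is 35.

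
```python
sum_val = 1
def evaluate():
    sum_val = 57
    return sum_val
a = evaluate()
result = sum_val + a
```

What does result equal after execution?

Step 1: Global sum_val = 1. evaluate() returns local sum_val = 57.
Step 2: a = 57. Global sum_val still = 1.
Step 3: result = 1 + 57 = 58

The answer is 58.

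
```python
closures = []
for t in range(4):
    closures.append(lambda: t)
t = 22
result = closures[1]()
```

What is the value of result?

Step 1: Lambdas capture the variable t by reference, not by value.
Step 2: After the loop, t is reassigned to 22.
Step 3: closures[1]() looks up the current t = 22. result = 22

The answer is 22.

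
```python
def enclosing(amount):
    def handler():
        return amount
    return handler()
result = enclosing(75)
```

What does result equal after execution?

Step 1: enclosing(75) binds parameter amount = 75.
Step 2: handler() looks up amount in enclosing scope and finds the parameter amount = 75.
Step 3: result = 75

The answer is 75.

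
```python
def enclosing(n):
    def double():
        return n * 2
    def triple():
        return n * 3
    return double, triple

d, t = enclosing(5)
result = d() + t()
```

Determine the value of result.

Step 1: Both closures capture the same n = 5.
Step 2: d() = 5 * 2 = 10, t() = 5 * 3 = 15.
Step 3: result = 10 + 15 = 25

The answer is 25.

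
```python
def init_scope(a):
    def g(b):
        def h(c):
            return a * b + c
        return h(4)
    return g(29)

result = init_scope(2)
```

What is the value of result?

Step 1: a = 2, b = 29, c = 4.
Step 2: h() computes a * b + c = 2 * 29 + 4 = 62.
Step 3: result = 62

The answer is 62.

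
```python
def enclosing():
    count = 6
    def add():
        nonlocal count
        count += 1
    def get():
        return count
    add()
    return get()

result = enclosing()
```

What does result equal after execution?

Step 1: count = 6. add() modifies it via nonlocal, get() reads it.
Step 2: add() makes count = 6 + 1 = 7.
Step 3: get() returns 7. result = 7

The answer is 7.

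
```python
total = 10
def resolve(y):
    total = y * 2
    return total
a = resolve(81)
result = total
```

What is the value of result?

Step 1: Global total = 10.
Step 2: resolve(81) creates local total = 81 * 2 = 162.
Step 3: Global total unchanged because no global keyword. result = 10

The answer is 10.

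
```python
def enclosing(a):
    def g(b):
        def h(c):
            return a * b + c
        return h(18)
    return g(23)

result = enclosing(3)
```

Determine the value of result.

Step 1: a = 3, b = 23, c = 18.
Step 2: h() computes a * b + c = 3 * 23 + 18 = 87.
Step 3: result = 87

The answer is 87.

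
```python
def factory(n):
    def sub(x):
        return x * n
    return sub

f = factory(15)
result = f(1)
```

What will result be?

Step 1: factory(15) creates a closure capturing n = 15.
Step 2: f(1) computes 1 * 15 = 15.
Step 3: result = 15

The answer is 15.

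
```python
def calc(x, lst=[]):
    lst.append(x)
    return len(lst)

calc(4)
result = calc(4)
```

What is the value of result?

Step 1: Mutable default list persists between calls.
Step 2: First call: lst = [4], len = 1. Second call: lst = [4, 4], len = 2.
Step 3: result = 2

The answer is 2.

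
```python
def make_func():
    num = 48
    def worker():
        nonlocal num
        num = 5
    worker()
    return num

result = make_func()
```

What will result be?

Step 1: make_func() sets num = 48.
Step 2: worker() uses nonlocal to reassign num = 5.
Step 3: result = 5

The answer is 5.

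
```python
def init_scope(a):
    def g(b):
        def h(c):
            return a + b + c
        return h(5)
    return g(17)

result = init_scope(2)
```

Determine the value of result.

Step 1: a = 2, b = 17, c = 5 across three nested scopes.
Step 2: h() accesses all three via LEGB rule.
Step 3: result = 2 + 17 + 5 = 24

The answer is 24.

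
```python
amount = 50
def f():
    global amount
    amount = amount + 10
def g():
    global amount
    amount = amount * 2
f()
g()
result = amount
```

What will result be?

Step 1: amount = 50.
Step 2: f() adds 10: amount = 50 + 10 = 60.
Step 3: g() doubles: amount = 60 * 2 = 120.
Step 4: result = 120

The answer is 120.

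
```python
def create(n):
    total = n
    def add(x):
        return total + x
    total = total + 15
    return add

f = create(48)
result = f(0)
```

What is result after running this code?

Step 1: create(48) sets total = 48, then total = 48 + 15 = 63.
Step 2: Closures capture by reference, so add sees total = 63.
Step 3: f(0) returns 63 + 0 = 63

The answer is 63.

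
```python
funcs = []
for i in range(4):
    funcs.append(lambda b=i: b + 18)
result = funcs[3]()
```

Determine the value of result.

Step 1: Default argument b=i captures i's value at definition time.
Step 2: funcs[3] was defined when i = 3, so b defaults to 3.
Step 3: result = 3 + 18 = 21 (default arg fixes the late binding issue)

The answer is 21.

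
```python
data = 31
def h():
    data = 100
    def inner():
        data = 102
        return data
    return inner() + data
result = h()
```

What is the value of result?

Step 1: h() has local data = 100. inner() has local data = 102.
Step 2: inner() returns its local data = 102.
Step 3: h() returns 102 + its own data (100) = 202

The answer is 202.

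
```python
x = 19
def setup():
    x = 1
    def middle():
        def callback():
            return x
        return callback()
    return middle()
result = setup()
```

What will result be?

Step 1: setup() defines x = 1. middle() and callback() have no local x.
Step 2: callback() checks local (none), enclosing middle() (none), enclosing setup() and finds x = 1.
Step 3: result = 1

The answer is 1.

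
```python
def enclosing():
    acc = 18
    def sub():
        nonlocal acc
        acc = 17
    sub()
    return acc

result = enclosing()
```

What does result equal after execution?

Step 1: enclosing() sets acc = 18.
Step 2: sub() uses nonlocal to reassign acc = 17.
Step 3: result = 17

The answer is 17.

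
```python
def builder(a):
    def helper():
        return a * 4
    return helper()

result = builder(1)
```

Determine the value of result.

Step 1: builder(1) binds parameter a = 1.
Step 2: helper() accesses a = 1 from enclosing scope.
Step 3: result = 1 * 4 = 4

The answer is 4.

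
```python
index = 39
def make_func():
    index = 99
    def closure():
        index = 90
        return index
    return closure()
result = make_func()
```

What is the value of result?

Step 1: Three scopes define index: global (39), make_func (99), closure (90).
Step 2: closure() has its own local index = 90, which shadows both enclosing and global.
Step 3: result = 90 (local wins in LEGB)

The answer is 90.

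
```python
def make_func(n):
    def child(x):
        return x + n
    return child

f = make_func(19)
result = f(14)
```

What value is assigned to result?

Step 1: make_func(19) creates a closure that captures n = 19.
Step 2: f(14) calls the closure with x = 14, returning 14 + 19 = 33.
Step 3: result = 33

The answer is 33.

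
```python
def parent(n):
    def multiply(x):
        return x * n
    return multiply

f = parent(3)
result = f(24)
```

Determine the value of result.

Step 1: parent(3) returns multiply closure with n = 3.
Step 2: f(24) computes 24 * 3 = 72.
Step 3: result = 72

The answer is 72.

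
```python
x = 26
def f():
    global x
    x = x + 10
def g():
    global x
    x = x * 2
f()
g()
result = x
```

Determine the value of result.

Step 1: x = 26.
Step 2: f() adds 10: x = 26 + 10 = 36.
Step 3: g() doubles: x = 36 * 2 = 72.
Step 4: result = 72

The answer is 72.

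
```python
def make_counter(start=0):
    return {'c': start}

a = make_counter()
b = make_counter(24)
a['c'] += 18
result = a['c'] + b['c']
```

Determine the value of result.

Step 1: make_counter() returns a new dict each call (immutable default 0).
Step 2: a = {'c': 0}, b = {'c': 24}.
Step 3: a['c'] += 18 = 18. result = 18 + 24 = 42

The answer is 42.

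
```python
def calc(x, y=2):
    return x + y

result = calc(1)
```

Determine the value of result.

Step 1: calc(1) uses default y = 2.
Step 2: Returns 1 + 2 = 3.
Step 3: result = 3

The answer is 3.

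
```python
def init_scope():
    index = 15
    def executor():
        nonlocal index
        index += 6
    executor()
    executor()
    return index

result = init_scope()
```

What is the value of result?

Step 1: index starts at 15.
Step 2: executor() is called 2 times, each adding 6.
Step 3: index = 15 + 6 * 2 = 27

The answer is 27.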